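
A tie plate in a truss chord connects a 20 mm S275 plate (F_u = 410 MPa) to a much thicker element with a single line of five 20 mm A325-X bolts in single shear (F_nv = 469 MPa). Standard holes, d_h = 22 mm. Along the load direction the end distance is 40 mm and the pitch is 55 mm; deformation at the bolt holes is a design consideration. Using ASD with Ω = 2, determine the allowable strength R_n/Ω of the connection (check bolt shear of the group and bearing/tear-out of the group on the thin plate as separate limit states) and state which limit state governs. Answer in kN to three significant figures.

368 kN (bolt shear governs)

Bolt shear: A_b = π·20²/4 = 314.2 mm²; R_n = 469 × 314.2 × 5 × 1 / 1000 = 736.7 kN → 736.7 / 2 = 368 kN.
Bearing (1.2 l_c t F_u ≤ 2.4 d t F_u): upper limit = 2.4·20·20·410 / 1000 = 393.6 kN.
  Edge l_c = 40 − 22/2 = 29 → r_n = 285.4 kN; interior l_c = 55 − 22 = 33 → r_n = 324.7 kN.
  R_n,bearing = 1·285.4 + 4·324.7 = 1584 kN → 1584 / 2 = 792 kN.
Bolt shear governs: 368 kN.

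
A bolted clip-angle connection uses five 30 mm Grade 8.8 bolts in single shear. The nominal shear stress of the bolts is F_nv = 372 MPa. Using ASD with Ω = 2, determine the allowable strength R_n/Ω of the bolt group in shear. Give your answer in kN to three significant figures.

A_b = π × 30² / 4 = 706.9 mm².
R_n = F_nv · A_b · n · n_s = 372 × 706.9 × 5 × 1 / 1000 = 1315 kN.
Allowable strength R_n/Ω = 1315 / 2 = 657 kN.

657 kN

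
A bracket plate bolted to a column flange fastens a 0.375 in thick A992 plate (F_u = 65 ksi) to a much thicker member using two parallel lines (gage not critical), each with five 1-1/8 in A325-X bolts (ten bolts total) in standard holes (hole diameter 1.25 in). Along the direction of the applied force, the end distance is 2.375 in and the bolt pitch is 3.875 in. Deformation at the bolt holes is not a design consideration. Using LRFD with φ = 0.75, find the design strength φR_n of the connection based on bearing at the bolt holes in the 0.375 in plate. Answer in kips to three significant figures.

590 kips

Per bolt r_n = 1.5 l_c t F_u ≤ 3.0 d t F_u; upper limit = 3.0 × 1.125 × 0.375 × 65 = 82.27 kips.
Edge bolt: l_c = 2.375 − 1.25/2 = 1.75 in → 1.5 × 1.75 × 0.375 × 65 = 63.98 → r_n = 63.98 kips.
Interior bolts: l_c = 3.875 − 1.25 = 2.625 in → 1.5 × 2.625 × 0.375 × 65 = 95.98 → r_n = 82.27 kips.
R_n = 2 × 63.98 + 8 × 82.27 = 786.1 kips.
Design strength φR_n = 0.75 × 786.1 = 590 kips.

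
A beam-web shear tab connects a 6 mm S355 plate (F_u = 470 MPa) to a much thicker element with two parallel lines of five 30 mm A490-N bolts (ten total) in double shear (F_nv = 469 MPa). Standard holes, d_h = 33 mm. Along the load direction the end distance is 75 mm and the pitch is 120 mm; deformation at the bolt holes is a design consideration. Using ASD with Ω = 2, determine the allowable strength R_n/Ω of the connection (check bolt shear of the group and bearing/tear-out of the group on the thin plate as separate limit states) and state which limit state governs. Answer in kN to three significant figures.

Bolt shear: A_b = π·30²/4 = 706.9 mm²; R_n = 469 × 706.9 × 10 × 2 / 1000 = 6630 kN → 6630 / 2 = 3320 kN.
Bearing (1.2 l_c t F_u ≤ 2.4 d t F_u): upper limit = 2.4·30·6·470 / 1000 = 203 kN.
  Edge l_c = 75 − 33/2 = 58.5 → r_n = 198 kN; interior l_c = 120 − 33 = 87 → r_n = 203 kN.
  R_n,bearing = 2·198 + 8·203 = 2020 kN → 2020 / 2 = 1010 kN.
Bearing governs: 1010 kN.

1010 kN (bearing governs)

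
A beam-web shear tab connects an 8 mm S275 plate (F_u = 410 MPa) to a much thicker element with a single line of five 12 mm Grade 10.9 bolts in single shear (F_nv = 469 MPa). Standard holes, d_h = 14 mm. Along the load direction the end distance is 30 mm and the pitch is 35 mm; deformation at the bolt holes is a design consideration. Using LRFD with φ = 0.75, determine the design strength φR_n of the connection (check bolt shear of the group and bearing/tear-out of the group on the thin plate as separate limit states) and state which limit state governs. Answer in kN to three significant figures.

199 kN (bolt shear governs)

Bolt shear: A_b = π·12²/4 = 113.1 mm²; R_n = 469 × 113.1 × 5 × 1 / 1000 = 265.2 kN → 0.75 × 265.2 = 199 kN.
Bearing (1.2 l_c t F_u ≤ 2.4 d t F_u): upper limit = 2.4·12·8·410 / 1000 = 94.46 kN.
  Edge l_c = 30 − 14/2 = 23 → r_n = 90.53 kN; interior l_c = 35 − 14 = 21 → r_n = 82.66 kN.
  R_n,bearing = 1·90.53 + 4·82.66 = 421.2 kN → 0.75 × 421.2 = 316 kN.
Bolt shear governs: 199 kN.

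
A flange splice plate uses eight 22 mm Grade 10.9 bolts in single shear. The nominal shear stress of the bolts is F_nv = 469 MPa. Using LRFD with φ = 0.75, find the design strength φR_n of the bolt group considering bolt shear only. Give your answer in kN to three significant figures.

A_b = π × 22² / 4 = 380.1 mm².
R_n = F_nv · A_b · n · n_s = 469 × 380.1 × 8 × 1 / 1000 = 1426 kN.
Design strength φR_n = 0.75 × 1426 = 1070 kN.

1070 kN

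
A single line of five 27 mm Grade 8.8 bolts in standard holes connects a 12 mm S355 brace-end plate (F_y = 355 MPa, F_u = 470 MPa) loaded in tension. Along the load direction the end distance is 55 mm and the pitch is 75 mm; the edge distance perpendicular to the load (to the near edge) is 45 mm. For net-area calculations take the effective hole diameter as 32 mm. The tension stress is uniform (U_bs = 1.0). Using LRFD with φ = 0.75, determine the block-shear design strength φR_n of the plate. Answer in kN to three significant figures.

Shear plane L_v = 55 + 4·75 = 355 mm; A_gv = 355 × 12 = 4260 mm².
A_nv = (355 − 4.5·32) × 12 = 2532 mm².
A_nt = (45 − 0.5·32) × 12 = 348 mm².
0.6 F_u A_nv = 714 kN; 0.6 F_y A_gv = 907.4 kN → shear rupture governs the shear term.
R_n = 714 + 1.0 × 470 × 348 / 1000 = 877.6 kN.
Design strength φR_n = 0.75 × 877.6 = 658 kN.

658 kN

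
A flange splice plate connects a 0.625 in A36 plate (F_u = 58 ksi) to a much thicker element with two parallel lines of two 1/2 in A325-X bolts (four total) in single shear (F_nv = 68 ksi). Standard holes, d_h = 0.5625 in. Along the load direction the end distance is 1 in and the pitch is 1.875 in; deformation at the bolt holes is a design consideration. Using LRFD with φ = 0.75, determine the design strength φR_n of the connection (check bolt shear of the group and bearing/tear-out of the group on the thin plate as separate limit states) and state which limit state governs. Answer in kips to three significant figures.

Bolt shear: A_b = π·0.5²/4 = 0.1963 in²; R_n = 68 × 0.1963 × 4 × 1 = 53.41 kips → 0.75 × 53.41 = 40.1 kips.
Bearing (1.2 l_c t F_u ≤ 2.4 d t F_u): upper limit = 2.4·0.5·0.625·58 = 43.5 kips.
  Edge l_c = 1 − 0.5625/2 = 0.7188 → r_n = 31.27 kips; interior l_c = 1.875 − 0.5625 = 1.312 → r_n = 43.5 kips.
  R_n,bearing = 2·31.27 + 2·43.5 = 149.5 kips → 0.75 × 149.5 = 112 kips.
Bolt shear governs: 40.1 kips.

40.1 kips (bolt shear governs)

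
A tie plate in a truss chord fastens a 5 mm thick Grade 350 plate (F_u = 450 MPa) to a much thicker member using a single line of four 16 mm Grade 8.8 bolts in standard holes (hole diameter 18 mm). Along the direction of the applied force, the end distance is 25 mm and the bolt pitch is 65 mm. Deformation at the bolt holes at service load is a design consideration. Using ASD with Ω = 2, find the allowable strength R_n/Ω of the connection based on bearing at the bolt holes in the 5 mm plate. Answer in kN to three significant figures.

Per bolt r_n = 1.2 l_c t F_u ≤ 2.4 d t F_u; upper limit = 2.4 × 16 × 5 × 450 / 1000 = 86.4 kN.
Edge bolt: l_c = 25 − 18/2 = 16 mm → 1.2 × 16 × 5 × 450 / 1000 = 43.2 → r_n = 43.2 kN.
Interior bolts: l_c = 65 − 18 = 47 mm → 1.2 × 47 × 5 × 450 / 1000 = 126.9 → r_n = 86.4 kN.
R_n = 1 × 43.2 + 3 × 86.4 = 302.4 kN.
Allowable strength R_n/Ω = 302.4 / 2 = 151 kN.

151 kN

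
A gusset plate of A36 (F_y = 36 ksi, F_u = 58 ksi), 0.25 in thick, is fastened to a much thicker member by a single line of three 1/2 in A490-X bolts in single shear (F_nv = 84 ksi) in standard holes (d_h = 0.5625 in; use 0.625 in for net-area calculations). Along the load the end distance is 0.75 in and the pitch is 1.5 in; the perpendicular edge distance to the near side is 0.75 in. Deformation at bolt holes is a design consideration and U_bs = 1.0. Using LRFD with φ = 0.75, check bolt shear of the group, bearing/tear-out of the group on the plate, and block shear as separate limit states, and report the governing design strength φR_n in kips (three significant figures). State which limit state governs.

19 kips (block shear governs)

Bolt shear: A_b = π·0.5²/4 = 0.1963 in²; R_n = 84 × 0.1963 × 3 × 1 = 49.48 kips → 0.75 × 49.48 = 37.1 kips.
Bearing: edge l_c = 0.4688, r_n = 8.156 kips; interior l_c = 0.9375, r_n = 16.31 kips; R_n = 8.156 + 2·16.31 = 40.78 kips → 30.6 kips.
Block shear: A_gv = 0.9375, A_nv = 0.5469, A_nt = 0.1094 in²; R_n = min(0.6F_uA_nv, 0.6F_yA_gv) + U_bs·F_u·A_nt = 25.38 kips → 19 kips.
Block shear governs: 19 kips.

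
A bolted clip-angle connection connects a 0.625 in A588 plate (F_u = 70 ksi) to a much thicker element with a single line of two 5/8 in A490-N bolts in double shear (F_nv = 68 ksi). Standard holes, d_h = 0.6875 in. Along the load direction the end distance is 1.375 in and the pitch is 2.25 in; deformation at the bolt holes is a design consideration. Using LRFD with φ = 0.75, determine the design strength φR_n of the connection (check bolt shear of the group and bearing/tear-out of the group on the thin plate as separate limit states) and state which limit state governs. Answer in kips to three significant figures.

62.6 kips (bolt shear governs)

Bolt shear: A_b = π·0.625²/4 = 0.3068 in²; R_n = 68 × 0.3068 × 2 × 2 = 83.45 kips → 0.75 × 83.45 = 62.6 kips.
Bearing (1.2 l_c t F_u ≤ 2.4 d t F_u): upper limit = 2.4·0.625·0.625·70 = 65.62 kips.
  Edge l_c = 1.375 − 0.6875/2 = 1.031 → r_n = 54.14 kips; interior l_c = 2.25 − 0.6875 = 1.562 → r_n = 65.62 kips.
  R_n,bearing = 1·54.14 + 1·65.62 = 119.8 kips → 0.75 × 119.8 = 89.8 kips.
Bolt shear governs: 62.6 kips.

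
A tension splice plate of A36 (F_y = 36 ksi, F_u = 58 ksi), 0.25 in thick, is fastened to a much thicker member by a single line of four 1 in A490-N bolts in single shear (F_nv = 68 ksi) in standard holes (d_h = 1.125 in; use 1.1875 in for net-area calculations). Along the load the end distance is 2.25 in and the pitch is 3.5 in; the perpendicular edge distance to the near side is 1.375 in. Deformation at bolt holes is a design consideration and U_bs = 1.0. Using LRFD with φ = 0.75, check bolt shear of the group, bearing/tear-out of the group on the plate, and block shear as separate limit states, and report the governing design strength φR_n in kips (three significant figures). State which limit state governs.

60.1 kips (block shear governs)

Bolt shear: A_b = π·1²/4 = 0.7854 in²; R_n = 68 × 0.7854 × 4 × 1 = 213.6 kips → 0.75 × 213.6 = 160 kips.
Bearing: edge l_c = 1.688, r_n = 29.36 kips; interior l_c = 2.375, r_n = 34.8 kips; R_n = 29.36 + 3·34.8 = 133.8 kips → 100 kips.
Block shear: A_gv = 3.188, A_nv = 2.148, A_nt = 0.1953 in²; R_n = min(0.6F_uA_nv, 0.6F_yA_gv) + U_bs·F_u·A_nt = 80.18 kips → 60.1 kips.
Block shear governs: 60.1 kips.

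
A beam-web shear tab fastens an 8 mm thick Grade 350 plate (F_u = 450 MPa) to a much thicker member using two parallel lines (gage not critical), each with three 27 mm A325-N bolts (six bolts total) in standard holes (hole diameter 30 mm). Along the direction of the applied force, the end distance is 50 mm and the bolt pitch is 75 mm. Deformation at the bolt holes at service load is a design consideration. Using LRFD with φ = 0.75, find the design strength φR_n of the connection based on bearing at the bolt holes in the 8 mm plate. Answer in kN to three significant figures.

Per bolt r_n = 1.2 l_c t F_u ≤ 2.4 d t F_u; upper limit = 2.4 × 27 × 8 × 450 / 1000 = 233.3 kN.
Edge bolt: l_c = 50 − 30/2 = 35 mm → 1.2 × 35 × 8 × 450 / 1000 = 151.2 → r_n = 151.2 kN.
Interior bolts: l_c = 75 − 30 = 45 mm → 1.2 × 45 × 8 × 450 / 1000 = 194.4 → r_n = 194.4 kN.
R_n = 2 × 151.2 + 4 × 194.4 = 1080 kN.
Design strength φR_n = 0.75 × 1080 = 810 kN.

810 kN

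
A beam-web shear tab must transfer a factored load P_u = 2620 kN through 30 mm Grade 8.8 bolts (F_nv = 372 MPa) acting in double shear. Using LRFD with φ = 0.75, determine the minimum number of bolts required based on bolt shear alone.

A_b = π·30²/4 = 706.9 mm².
Per-bolt design strength φR_n = 0.75 × 372 × 706.9 × 2 / 1000 = 394.4 kN.
n ≥ 2620 / 394.4 = 6.643 → use 7 bolts.

7 bolts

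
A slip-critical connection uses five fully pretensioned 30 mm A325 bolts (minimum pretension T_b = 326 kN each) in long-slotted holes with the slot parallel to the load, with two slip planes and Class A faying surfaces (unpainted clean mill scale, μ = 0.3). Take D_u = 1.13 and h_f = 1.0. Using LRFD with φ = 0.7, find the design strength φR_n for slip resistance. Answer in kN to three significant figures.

774 kN

R_n = μ · D_u · h_f · T_b · n_s · n_b = 0.3 × 1.13 × 1.0 × 326 × 2 × 5 = 1105 kN.
Design strength φR_n = 0.7 × 1105 = 774 kN.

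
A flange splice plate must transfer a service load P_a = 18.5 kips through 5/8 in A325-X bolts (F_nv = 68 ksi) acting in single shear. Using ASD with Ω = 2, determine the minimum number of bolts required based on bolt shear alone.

2 bolts

A_b = π·0.625²/4 = 0.3068 in².
Per-bolt allowable strength R_n/Ω = 68 × 0.3068 × 1 / 2 = 10.43 kips.
n ≥ 18.5 / 10.43 = 1.774 → use 2 bolts.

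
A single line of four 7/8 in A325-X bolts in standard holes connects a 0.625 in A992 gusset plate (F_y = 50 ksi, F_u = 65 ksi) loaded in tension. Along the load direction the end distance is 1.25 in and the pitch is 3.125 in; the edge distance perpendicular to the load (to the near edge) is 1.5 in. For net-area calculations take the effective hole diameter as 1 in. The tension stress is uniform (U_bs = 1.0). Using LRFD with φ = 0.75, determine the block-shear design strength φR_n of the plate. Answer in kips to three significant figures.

161 kips

Shear plane L_v = 1.25 + 3·3.125 = 10.62 in; A_gv = 10.62 × 0.625 = 6.641 in².
A_nv = (10.62 − 3.5·1) × 0.625 = 4.453 in².
A_nt = (1.5 − 0.5·1) × 0.625 = 0.625 in².
0.6 F_u A_nv = 173.7 kips; 0.6 F_y A_gv = 199.2 kips → shear rupture governs the shear term.
R_n = 173.7 + 1.0 × 65 × 0.625 = 214.3 kips.
Design strength φR_n = 0.75 × 214.3 = 161 kips.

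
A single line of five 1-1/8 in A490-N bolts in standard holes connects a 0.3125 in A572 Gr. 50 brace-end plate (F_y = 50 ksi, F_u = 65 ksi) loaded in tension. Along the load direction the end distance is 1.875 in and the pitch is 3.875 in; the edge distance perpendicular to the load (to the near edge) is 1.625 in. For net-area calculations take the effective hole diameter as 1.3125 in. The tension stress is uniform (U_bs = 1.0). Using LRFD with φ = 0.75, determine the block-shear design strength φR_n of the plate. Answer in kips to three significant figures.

120 kips

Shear plane L_v = 1.875 + 4·3.875 = 17.38 in; A_gv = 17.38 × 0.3125 = 5.43 in².
A_nv = (17.38 − 4.5·1.3125) × 0.3125 = 3.584 in².
A_nt = (1.625 − 0.5·1.3125) × 0.3125 = 0.3027 in².
0.6 F_u A_nv = 139.8 kips; 0.6 F_y A_gv = 162.9 kips → shear rupture governs the shear term.
R_n = 139.8 + 1.0 × 65 × 0.3027 = 159.5 kips.
Design strength φR_n = 0.75 × 159.5 = 120 kips.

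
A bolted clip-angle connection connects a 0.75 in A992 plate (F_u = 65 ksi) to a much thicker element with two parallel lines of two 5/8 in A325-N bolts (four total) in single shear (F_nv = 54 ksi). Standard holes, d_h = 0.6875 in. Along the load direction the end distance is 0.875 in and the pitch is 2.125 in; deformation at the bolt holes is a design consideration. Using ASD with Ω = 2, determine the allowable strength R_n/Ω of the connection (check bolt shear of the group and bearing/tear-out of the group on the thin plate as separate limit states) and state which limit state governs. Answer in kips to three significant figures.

Bolt shear: A_b = π·0.625²/4 = 0.3068 in²; R_n = 54 × 0.3068 × 4 × 1 = 66.27 kips → 66.27 / 2 = 33.1 kips.
Bearing (1.2 l_c t F_u ≤ 2.4 d t F_u): upper limit = 2.4·0.625·0.75·65 = 73.12 kips.
  Edge l_c = 0.875 − 0.6875/2 = 0.5312 → r_n = 31.08 kips; interior l_c = 2.125 − 0.6875 = 1.438 → r_n = 73.12 kips.
  R_n,bearing = 2·31.08 + 2·73.12 = 208.4 kips → 208.4 / 2 = 104 kips.
Bolt shear governs: 33.1 kips.

33.1 kips (bolt shear governs)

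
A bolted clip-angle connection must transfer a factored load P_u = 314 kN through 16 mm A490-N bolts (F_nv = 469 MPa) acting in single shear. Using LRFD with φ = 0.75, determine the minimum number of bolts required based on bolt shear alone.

A_b = π·16²/4 = 201.1 mm².
Per-bolt design strength φR_n = 0.75 × 469 × 201.1 × 1 / 1000 = 70.72 kN.
n ≥ 314 / 70.72 = 4.44 → use 5 bolts.

5 bolts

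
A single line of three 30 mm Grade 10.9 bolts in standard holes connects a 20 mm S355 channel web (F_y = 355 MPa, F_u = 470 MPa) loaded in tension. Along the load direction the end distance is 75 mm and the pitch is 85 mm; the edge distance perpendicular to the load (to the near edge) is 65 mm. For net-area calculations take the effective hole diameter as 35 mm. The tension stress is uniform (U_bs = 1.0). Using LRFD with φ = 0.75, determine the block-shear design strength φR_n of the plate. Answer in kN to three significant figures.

1000 kN

Shear plane L_v = 75 + 2·85 = 245 mm; A_gv = 245 × 20 = 4900 mm².
A_nv = (245 − 2.5·35) × 20 = 3150 mm².
A_nt = (65 − 0.5·35) × 20 = 950 mm².
0.6 F_u A_nv = 888.3 kN; 0.6 F_y A_gv = 1044 kN → shear rupture governs the shear term.
R_n = 888.3 + 1.0 × 470 × 950 / 1000 = 1335 kN.
Design strength φR_n = 0.75 × 1335 = 1000 kN.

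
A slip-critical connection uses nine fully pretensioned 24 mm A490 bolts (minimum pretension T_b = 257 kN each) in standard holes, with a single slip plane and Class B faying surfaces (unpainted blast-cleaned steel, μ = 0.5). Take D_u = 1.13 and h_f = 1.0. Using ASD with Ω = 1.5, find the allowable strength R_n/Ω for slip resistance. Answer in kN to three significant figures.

871 kN

R_n = μ · D_u · h_f · T_b · n_s · n_b = 0.5 × 1.13 × 1.0 × 257 × 1 × 9 = 1307 kN.
Allowable strength R_n/Ω = 1307 / 1.5 = 871 kN.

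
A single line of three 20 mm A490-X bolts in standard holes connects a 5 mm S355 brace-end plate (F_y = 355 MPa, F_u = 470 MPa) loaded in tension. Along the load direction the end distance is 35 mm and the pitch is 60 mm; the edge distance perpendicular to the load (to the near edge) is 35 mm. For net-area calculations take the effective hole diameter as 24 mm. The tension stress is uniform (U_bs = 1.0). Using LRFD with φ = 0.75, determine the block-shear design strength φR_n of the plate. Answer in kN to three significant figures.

Shear plane L_v = 35 + 2·60 = 155 mm; A_gv = 155 × 5 = 775 mm².
A_nv = (155 − 2.5·24) × 5 = 475 mm².
A_nt = (35 − 0.5·24) × 5 = 115 mm².
0.6 F_u A_nv = 133.9 kN; 0.6 F_y A_gv = 165.1 kN → shear rupture governs the shear term.
R_n = 133.9 + 1.0 × 470 × 115 / 1000 = 188 kN.
Design strength φR_n = 0.75 × 188 = 141 kN.

141 kN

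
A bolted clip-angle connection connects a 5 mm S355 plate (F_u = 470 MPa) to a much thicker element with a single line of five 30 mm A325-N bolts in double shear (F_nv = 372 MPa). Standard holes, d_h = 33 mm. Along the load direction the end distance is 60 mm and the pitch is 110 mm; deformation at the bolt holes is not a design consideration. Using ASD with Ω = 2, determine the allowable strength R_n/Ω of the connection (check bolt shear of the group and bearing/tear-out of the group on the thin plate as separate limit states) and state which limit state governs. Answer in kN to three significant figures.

500 kN (bearing governs)

Bolt shear: A_b = π·30²/4 = 706.9 mm²; R_n = 372 × 706.9 × 5 × 2 / 1000 = 2630 kN → 2630 / 2 = 1310 kN.
Bearing (1.5 l_c t F_u ≤ 3.0 d t F_u): upper limit = 3.0·30·5·470 / 1000 = 211.5 kN.
  Edge l_c = 60 − 33/2 = 43.5 → r_n = 153.3 kN; interior l_c = 110 − 33 = 77 → r_n = 211.5 kN.
  R_n,bearing = 1·153.3 + 4·211.5 = 999.3 kN → 999.3 / 2 = 500 kN.
Bearing governs: 500 kN.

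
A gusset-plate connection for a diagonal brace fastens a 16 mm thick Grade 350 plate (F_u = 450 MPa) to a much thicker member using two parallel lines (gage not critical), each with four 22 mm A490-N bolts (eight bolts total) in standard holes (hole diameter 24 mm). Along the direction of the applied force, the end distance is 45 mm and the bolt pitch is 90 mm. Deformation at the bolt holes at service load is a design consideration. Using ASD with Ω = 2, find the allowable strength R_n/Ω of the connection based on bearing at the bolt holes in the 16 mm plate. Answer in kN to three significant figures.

1430 kN

Per bolt r_n = 1.2 l_c t F_u ≤ 2.4 d t F_u; upper limit = 2.4 × 22 × 16 × 450 / 1000 = 380.2 kN.
Edge bolt: l_c = 45 − 24/2 = 33 mm → 1.2 × 33 × 16 × 450 / 1000 = 285.1 → r_n = 285.1 kN.
Interior bolts: l_c = 90 − 24 = 66 mm → 1.2 × 66 × 16 × 450 / 1000 = 570.2 → r_n = 380.2 kN.
R_n = 2 × 285.1 + 6 × 380.2 = 2851 kN.
Allowable strength R_n/Ω = 2851 / 2 = 1430 kN.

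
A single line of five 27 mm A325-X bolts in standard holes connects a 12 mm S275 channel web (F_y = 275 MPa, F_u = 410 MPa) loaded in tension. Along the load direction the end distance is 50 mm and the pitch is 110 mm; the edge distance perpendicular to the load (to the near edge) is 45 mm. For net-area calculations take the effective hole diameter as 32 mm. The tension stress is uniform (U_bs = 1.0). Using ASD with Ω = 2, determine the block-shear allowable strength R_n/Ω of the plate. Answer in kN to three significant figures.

Shear plane L_v = 50 + 4·110 = 490 mm; A_gv = 490 × 12 = 5880 mm².
A_nv = (490 − 4.5·32) × 12 = 4152 mm².
A_nt = (45 − 0.5·32) × 12 = 348 mm².
0.6 F_u A_nv = 1021 kN; 0.6 F_y A_gv = 970.2 kN → shear yielding governs the shear term.
R_n = 970.2 + 1.0 × 410 × 348 / 1000 = 1113 kN.
Allowable strength R_n/Ω = 1113 / 2 = 556 kN.

556 kN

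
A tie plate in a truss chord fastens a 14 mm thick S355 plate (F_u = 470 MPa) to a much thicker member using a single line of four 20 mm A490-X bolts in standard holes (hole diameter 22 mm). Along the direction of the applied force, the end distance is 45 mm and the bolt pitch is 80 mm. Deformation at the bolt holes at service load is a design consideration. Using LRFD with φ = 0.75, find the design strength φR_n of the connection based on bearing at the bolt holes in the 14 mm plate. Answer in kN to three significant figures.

912 kN

Per bolt r_n = 1.2 l_c t F_u ≤ 2.4 d t F_u; upper limit = 2.4 × 20 × 14 × 470 / 1000 = 315.8 kN.
Edge bolt: l_c = 45 − 22/2 = 34 mm → 1.2 × 34 × 14 × 470 / 1000 = 268.5 → r_n = 268.5 kN.
Interior bolts: l_c = 80 − 22 = 58 mm → 1.2 × 58 × 14 × 470 / 1000 = 458 → r_n = 315.8 kN.
R_n = 1 × 268.5 + 3 × 315.8 = 1216 kN.
Design strength φR_n = 0.75 × 1216 = 912 kN.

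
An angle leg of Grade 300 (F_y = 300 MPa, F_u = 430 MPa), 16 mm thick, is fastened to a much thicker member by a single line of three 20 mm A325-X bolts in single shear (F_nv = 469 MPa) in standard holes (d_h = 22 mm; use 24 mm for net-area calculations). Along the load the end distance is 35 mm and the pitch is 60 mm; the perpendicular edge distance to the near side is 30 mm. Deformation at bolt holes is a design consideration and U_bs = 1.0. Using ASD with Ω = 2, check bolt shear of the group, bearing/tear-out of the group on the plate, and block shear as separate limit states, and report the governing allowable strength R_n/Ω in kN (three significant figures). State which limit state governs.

221 kN (bolt shear governs)

Bolt shear: A_b = π·20²/4 = 314.2 mm²; R_n = 469 × 314.2 × 3 × 1 / 1000 = 442 kN → 442 / 2 = 221 kN.
Bearing: edge l_c = 24, r_n = 198.1 kN; interior l_c = 38, r_n = 313.7 kN; R_n = 198.1 + 2·313.7 = 825.6 kN → 413 kN.
Block shear: A_gv = 2480, A_nv = 1520, A_nt = 288 mm²; R_n = min(0.6F_uA_nv, 0.6F_yA_gv) + U_bs·F_u·A_nt = 516 kN → 258 kN.
Bolt shear governs: 221 kN.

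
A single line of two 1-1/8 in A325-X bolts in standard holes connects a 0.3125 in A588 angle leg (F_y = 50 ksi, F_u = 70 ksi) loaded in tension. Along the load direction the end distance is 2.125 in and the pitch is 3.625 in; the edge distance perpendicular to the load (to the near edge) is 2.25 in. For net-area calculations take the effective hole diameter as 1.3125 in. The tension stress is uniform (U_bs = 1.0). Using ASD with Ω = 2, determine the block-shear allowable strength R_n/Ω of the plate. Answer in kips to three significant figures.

42.2 kips

Shear plane L_v = 2.125 + 1·3.625 = 5.75 in; A_gv = 5.75 × 0.3125 = 1.797 in².
A_nv = (5.75 − 1.5·1.3125) × 0.3125 = 1.182 in².
A_nt = (2.25 − 0.5·1.3125) × 0.3125 = 0.498 in².
0.6 F_u A_nv = 49.63 kips; 0.6 F_y A_gv = 53.91 kips → shear rupture governs the shear term.
R_n = 49.63 + 1.0 × 70 × 0.498 = 84.49 kips.
Allowable strength R_n/Ω = 84.49 / 2 = 42.2 kips.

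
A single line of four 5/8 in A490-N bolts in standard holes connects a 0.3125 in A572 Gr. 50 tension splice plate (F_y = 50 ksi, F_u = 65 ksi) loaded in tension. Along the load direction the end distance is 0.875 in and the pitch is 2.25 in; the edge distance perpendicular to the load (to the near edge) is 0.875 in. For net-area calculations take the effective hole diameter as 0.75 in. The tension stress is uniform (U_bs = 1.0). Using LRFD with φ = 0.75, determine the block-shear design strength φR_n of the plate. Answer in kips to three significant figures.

Shear plane L_v = 0.875 + 3·2.25 = 7.625 in; A_gv = 7.625 × 0.3125 = 2.383 in².
A_nv = (7.625 − 3.5·0.75) × 0.3125 = 1.562 in².
A_nt = (0.875 − 0.5·0.75) × 0.3125 = 0.1562 in².
0.6 F_u A_nv = 60.94 kips; 0.6 F_y A_gv = 71.48 kips → shear rupture governs the shear term.
R_n = 60.94 + 1.0 × 65 × 0.1562 = 71.09 kips.
Design strength φR_n = 0.75 × 71.09 = 53.3 kips.

53.3 kips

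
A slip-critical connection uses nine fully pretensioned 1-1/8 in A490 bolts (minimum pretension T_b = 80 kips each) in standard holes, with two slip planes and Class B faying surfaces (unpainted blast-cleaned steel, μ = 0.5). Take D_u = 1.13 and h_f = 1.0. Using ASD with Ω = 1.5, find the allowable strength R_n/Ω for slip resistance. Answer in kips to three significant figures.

R_n = μ · D_u · h_f · T_b · n_s · n_b = 0.5 × 1.13 × 1.0 × 80 × 2 × 9 = 813.6 kips.
Allowable strength R_n/Ω = 813.6 / 1.5 = 542 kips.

542 kips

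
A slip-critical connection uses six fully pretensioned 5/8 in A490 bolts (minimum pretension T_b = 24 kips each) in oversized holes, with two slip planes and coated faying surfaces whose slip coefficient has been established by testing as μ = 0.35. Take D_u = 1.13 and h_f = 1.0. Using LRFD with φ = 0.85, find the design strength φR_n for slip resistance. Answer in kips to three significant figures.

R_n = μ · D_u · h_f · T_b · n_s · n_b = 0.35 × 1.13 × 1.0 × 24 × 2 × 6 = 113.9 kips.
Design strength φR_n = 0.85 × 113.9 = 96.8 kips.

96.8 kips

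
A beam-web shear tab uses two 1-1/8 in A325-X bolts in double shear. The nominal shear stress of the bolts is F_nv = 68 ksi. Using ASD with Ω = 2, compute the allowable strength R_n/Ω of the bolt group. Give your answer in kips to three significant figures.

135 kips

A_b = π × 1.125² / 4 = 0.994 in².
R_n = F_nv · A_b · n · n_s = 68 × 0.994 × 2 × 2 = 270.4 kips.
Allowable strength R_n/Ω = 270.4 / 2 = 135 kips.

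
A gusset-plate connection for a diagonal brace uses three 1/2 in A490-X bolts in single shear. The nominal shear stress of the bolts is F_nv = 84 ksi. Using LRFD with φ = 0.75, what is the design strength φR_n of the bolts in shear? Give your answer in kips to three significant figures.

37.1 kips

A_b = π × 0.5² / 4 = 0.1963 in².
R_n = F_nv · A_b · n · n_s = 84 × 0.1963 × 3 × 1 = 49.48 kips.
Design strength φR_n = 0.75 × 49.48 = 37.1 kips.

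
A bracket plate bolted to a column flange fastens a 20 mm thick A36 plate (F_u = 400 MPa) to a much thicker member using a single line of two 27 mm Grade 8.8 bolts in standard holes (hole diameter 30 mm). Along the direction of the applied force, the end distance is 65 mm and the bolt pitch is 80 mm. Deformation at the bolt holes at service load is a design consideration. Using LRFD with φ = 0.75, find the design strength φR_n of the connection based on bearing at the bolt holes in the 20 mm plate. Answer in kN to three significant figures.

720 kN

Per bolt r_n = 1.2 l_c t F_u ≤ 2.4 d t F_u; upper limit = 2.4 × 27 × 20 × 400 / 1000 = 518.4 kN.
Edge bolt: l_c = 65 − 30/2 = 50 mm → 1.2 × 50 × 20 × 400 / 1000 = 480 → r_n = 480 kN.
Interior bolts: l_c = 80 − 30 = 50 mm → 1.2 × 50 × 20 × 400 / 1000 = 480 → r_n = 480 kN.
R_n = 1 × 480 + 1 × 480 = 960 kN.
Design strength φR_n = 0.75 × 960 = 720 kN.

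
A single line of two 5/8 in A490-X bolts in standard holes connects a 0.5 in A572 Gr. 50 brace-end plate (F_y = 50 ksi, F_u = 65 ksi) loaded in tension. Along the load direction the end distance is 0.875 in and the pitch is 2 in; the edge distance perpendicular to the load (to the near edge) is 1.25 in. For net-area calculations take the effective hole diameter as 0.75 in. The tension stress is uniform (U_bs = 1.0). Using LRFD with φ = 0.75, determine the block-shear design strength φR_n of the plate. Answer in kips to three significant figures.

46.9 kips

Shear plane L_v = 0.875 + 1·2 = 2.875 in; A_gv = 2.875 × 0.5 = 1.438 in².
A_nv = (2.875 − 1.5·0.75) × 0.5 = 0.875 in².
A_nt = (1.25 − 0.5·0.75) × 0.5 = 0.4375 in².
0.6 F_u A_nv = 34.12 kips; 0.6 F_y A_gv = 43.12 kips → shear rupture governs the shear term.
R_n = 34.12 + 1.0 × 65 × 0.4375 = 62.56 kips.
Design strength φR_n = 0.75 × 62.56 = 46.9 kips.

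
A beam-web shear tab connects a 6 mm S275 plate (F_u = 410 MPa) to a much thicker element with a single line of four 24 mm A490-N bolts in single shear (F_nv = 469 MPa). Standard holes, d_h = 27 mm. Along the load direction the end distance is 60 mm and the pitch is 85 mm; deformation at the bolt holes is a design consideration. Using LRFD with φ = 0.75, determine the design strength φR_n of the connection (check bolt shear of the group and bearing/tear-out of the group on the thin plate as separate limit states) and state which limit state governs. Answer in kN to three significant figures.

Bolt shear: A_b = π·24²/4 = 452.4 mm²; R_n = 469 × 452.4 × 4 × 1 / 1000 = 848.7 kN → 0.75 × 848.7 = 637 kN.
Bearing (1.2 l_c t F_u ≤ 2.4 d t F_u): upper limit = 2.4·24·6·410 / 1000 = 141.7 kN.
  Edge l_c = 60 − 27/2 = 46.5 → r_n = 137.3 kN; interior l_c = 85 − 27 = 58 → r_n = 141.7 kN.
  R_n,bearing = 1·137.3 + 3·141.7 = 562.4 kN → 0.75 × 562.4 = 422 kN.
Bearing governs: 422 kN.

422 kN (bearing governs)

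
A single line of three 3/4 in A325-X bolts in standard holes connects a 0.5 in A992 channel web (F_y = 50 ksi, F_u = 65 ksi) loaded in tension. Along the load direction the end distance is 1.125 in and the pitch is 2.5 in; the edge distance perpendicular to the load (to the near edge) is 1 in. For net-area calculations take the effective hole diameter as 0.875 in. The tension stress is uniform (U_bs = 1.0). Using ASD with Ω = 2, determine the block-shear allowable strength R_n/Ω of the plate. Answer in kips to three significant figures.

Shear plane L_v = 1.125 + 2·2.5 = 6.125 in; A_gv = 6.125 × 0.5 = 3.062 in².
A_nv = (6.125 − 2.5·0.875) × 0.5 = 1.969 in².
A_nt = (1 − 0.5·0.875) × 0.5 = 0.2812 in².
0.6 F_u A_nv = 76.78 kips; 0.6 F_y A_gv = 91.88 kips → shear rupture governs the shear term.
R_n = 76.78 + 1.0 × 65 × 0.2812 = 95.06 kips.
Allowable strength R_n/Ω = 95.06 / 2 = 47.5 kips.

47.5 kips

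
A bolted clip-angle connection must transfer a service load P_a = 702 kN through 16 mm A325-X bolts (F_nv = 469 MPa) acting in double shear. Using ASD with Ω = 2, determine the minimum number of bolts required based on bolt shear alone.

8 bolts

A_b = π·16²/4 = 201.1 mm².
Per-bolt allowable strength R_n/Ω = 469 × 201.1 × 2 / 1000 / 2 = 94.3 kN.
n ≥ 702 / 94.3 = 7.444 → use 8 bolts.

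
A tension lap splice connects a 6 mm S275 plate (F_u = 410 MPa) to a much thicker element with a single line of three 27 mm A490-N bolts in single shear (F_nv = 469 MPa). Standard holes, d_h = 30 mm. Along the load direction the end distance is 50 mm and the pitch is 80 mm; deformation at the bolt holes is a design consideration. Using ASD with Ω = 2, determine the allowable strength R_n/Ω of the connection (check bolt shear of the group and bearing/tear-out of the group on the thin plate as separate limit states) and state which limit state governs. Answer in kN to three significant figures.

Bolt shear: A_b = π·27²/4 = 572.6 mm²; R_n = 469 × 572.6 × 3 × 1 / 1000 = 805.6 kN → 805.6 / 2 = 403 kN.
Bearing (1.2 l_c t F_u ≤ 2.4 d t F_u): upper limit = 2.4·27·6·410 / 1000 = 159.4 kN.
  Edge l_c = 50 − 30/2 = 35 → r_n = 103.3 kN; interior l_c = 80 − 30 = 50 → r_n = 147.6 kN.
  R_n,bearing = 1·103.3 + 2·147.6 = 398.5 kN → 398.5 / 2 = 199 kN.
Bearing governs: 199 kN.

199 kN (bearing governs)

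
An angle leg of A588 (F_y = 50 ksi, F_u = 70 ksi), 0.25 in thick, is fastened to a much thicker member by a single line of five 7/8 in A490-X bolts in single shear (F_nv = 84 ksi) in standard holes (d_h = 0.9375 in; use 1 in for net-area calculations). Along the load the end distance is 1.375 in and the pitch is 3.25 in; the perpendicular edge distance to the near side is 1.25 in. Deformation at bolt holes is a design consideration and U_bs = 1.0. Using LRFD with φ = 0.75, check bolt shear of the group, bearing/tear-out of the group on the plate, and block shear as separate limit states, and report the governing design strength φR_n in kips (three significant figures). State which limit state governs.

Bolt shear: A_b = π·0.875²/4 = 0.6013 in²; R_n = 84 × 0.6013 × 5 × 1 = 252.6 kips → 0.75 × 252.6 = 189 kips.
Bearing: edge l_c = 0.9062, r_n = 19.03 kips; interior l_c = 2.312, r_n = 36.75 kips; R_n = 19.03 + 4·36.75 = 166 kips → 125 kips.
Block shear: A_gv = 3.594, A_nv = 2.469, A_nt = 0.1875 in²; R_n = min(0.6F_uA_nv, 0.6F_yA_gv) + U_bs·F_u·A_nt = 116.8 kips → 87.6 kips.
Block shear governs: 87.6 kips.

87.6 kips (block shear governs)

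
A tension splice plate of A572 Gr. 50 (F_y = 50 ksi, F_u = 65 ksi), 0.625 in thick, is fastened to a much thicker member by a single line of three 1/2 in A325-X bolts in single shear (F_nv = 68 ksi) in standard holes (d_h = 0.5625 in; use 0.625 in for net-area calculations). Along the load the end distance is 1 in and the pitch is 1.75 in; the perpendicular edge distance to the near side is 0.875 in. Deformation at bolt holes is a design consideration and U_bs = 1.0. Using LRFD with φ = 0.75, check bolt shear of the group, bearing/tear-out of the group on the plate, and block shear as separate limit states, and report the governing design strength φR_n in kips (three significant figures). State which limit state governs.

Bolt shear: A_b = π·0.5²/4 = 0.1963 in²; R_n = 68 × 0.1963 × 3 × 1 = 40.06 kips → 0.75 × 40.06 = 30 kips.
Bearing: edge l_c = 0.7188, r_n = 35.04 kips; interior l_c = 1.188, r_n = 48.75 kips; R_n = 35.04 + 2·48.75 = 132.5 kips → 99.4 kips.
Block shear: A_gv = 2.812, A_nv = 1.836, A_nt = 0.3516 in²; R_n = min(0.6F_uA_nv, 0.6F_yA_gv) + U_bs·F_u·A_nt = 94.45 kips → 70.8 kips.
Bolt shear governs: 30 kips.

30 kips (bolt shear governs)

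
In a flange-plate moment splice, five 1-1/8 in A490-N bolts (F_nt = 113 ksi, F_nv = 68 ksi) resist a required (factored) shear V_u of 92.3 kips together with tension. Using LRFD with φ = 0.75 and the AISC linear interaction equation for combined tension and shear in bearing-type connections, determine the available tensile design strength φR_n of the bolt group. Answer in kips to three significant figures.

A_b = π·1.125²/4 = 0.994 in²; f_rv = 92.3 / (5 × 0.994) = 18.57 ksi.
F'_nt = 1.3 F_nt − (F_nt / φF_nv) f_rv = 1.3·113 − (113/(0.75·68))·18.57 = 105.8 ksi, capped at F_nt → F'_nt = 105.8 ksi.
R_n = F'_nt · A_b · n = 105.8 × 0.994 × 5 = 525.6 kips.
Design strength φR_n = 0.75 × 525.6 = 394 kips.

394 kips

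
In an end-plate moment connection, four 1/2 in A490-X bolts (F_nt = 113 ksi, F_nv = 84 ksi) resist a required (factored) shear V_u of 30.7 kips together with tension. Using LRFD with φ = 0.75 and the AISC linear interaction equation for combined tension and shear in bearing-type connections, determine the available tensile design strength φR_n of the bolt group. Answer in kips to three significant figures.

A_b = π·0.5²/4 = 0.1963 in²; f_rv = 30.7 / (4 × 0.1963) = 39.09 ksi.
F'_nt = 1.3 F_nt − (F_nt / φF_nv) f_rv = 1.3·113 − (113/(0.75·84))·39.09 = 76.79 ksi, capped at F_nt → F'_nt = 76.79 ksi.
R_n = F'_nt · A_b · n = 76.79 × 0.1963 × 4 = 60.31 kips.
Design strength φR_n = 0.75 × 60.31 = 45.2 kips.

45.2 kips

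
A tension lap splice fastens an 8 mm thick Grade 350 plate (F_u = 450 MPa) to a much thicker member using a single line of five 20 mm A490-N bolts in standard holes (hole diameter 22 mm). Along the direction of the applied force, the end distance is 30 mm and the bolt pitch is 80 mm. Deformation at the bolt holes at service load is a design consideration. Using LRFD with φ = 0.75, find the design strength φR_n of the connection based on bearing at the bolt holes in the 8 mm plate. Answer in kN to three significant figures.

Per bolt r_n = 1.2 l_c t F_u ≤ 2.4 d t F_u; upper limit = 2.4 × 20 × 8 × 450 / 1000 = 172.8 kN.
Edge bolt: l_c = 30 − 22/2 = 19 mm → 1.2 × 19 × 8 × 450 / 1000 = 82.08 → r_n = 82.08 kN.
Interior bolts: l_c = 80 − 22 = 58 mm → 1.2 × 58 × 8 × 450 / 1000 = 250.6 → r_n = 172.8 kN.
R_n = 1 × 82.08 + 4 × 172.8 = 773.3 kN.
Design strength φR_n = 0.75 × 773.3 = 580 kN.

580 kN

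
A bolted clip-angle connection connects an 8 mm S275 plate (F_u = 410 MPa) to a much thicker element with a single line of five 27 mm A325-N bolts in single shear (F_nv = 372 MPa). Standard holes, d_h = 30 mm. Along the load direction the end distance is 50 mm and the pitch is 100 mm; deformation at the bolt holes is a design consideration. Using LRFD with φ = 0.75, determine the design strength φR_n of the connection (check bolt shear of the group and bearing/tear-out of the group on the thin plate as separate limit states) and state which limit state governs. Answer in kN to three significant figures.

741 kN (bearing governs)

Bolt shear: A_b = π·27²/4 = 572.6 mm²; R_n = 372 × 572.6 × 5 × 1 / 1000 = 1065 kN → 0.75 × 1065 = 799 kN.
Bearing (1.2 l_c t F_u ≤ 2.4 d t F_u): upper limit = 2.4·27·8·410 / 1000 = 212.5 kN.
  Edge l_c = 50 − 30/2 = 35 → r_n = 137.8 kN; interior l_c = 100 − 30 = 70 → r_n = 212.5 kN.
  R_n,bearing = 1·137.8 + 4·212.5 = 987.9 kN → 0.75 × 987.9 = 741 kN.
Bearing governs: 741 kN.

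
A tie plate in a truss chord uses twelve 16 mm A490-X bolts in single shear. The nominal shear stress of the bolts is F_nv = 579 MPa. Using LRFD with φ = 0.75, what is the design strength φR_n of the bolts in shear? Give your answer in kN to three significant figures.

A_b = π × 16² / 4 = 201.1 mm².
R_n = F_nv · A_b · n · n_s = 579 × 201.1 × 12 × 1 / 1000 = 1397 kN.
Design strength φR_n = 0.75 × 1397 = 1050 kN.

1050 kN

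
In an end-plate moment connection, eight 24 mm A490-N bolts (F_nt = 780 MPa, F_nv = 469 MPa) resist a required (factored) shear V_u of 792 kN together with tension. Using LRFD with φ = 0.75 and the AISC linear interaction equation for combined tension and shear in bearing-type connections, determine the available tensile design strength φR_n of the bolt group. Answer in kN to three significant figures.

1440 kN

A_b = π·24²/4 = 452.4 mm²; f_rv = 792 × 1000 / (8 × 452.4) = 218.8 MPa.
F'_nt = 1.3 F_nt − (F_nt / φF_nv) f_rv = 1.3·780 − (780/(0.75·469))·218.8 = 528.7 MPa, capped at F_nt → F'_nt = 528.7 MPa.
R_n = F'_nt · A_b · n = 528.7 × 452.4 × 8 / 1000 = 1914 kN.
Design strength φR_n = 0.75 × 1914 = 1440 kN.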